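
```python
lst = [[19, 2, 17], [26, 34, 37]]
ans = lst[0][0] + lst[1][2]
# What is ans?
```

Answer: 56

Derivation:
Trace (tracking ans):
lst = [[19, 2, 17], [26, 34, 37]]  # -> lst = [[19, 2, 17], [26, 34, 37]]
ans = lst[0][0] + lst[1][2]  # -> ans = 56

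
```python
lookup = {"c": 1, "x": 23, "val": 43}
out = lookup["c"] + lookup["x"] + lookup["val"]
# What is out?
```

Answer: 67

Derivation:
Trace (tracking out):
lookup = {'c': 1, 'x': 23, 'val': 43}  # -> lookup = {'c': 1, 'x': 23, 'val': 43}
out = lookup['c'] + lookup['x'] + lookup['val']  # -> out = 67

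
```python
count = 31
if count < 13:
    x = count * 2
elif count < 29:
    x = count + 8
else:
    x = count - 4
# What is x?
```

Trace (tracking x):
count = 31  # -> count = 31
if count < 13:  # condition is False
elif count < 29:  # condition is False
else:
    x = count - 4  # -> x = 27

Answer: 27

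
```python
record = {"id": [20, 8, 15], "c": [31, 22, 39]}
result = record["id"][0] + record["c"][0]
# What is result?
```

Trace (tracking result):
record = {'id': [20, 8, 15], 'c': [31, 22, 39]}  # -> record = {'id': [20, 8, 15], 'c': [31, 22, 39]}
result = record['id'][0] + record['c'][0]  # -> result = 51

Answer: 51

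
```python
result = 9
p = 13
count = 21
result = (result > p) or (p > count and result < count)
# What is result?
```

Answer: False

Derivation:
Trace (tracking result):
result = 9  # -> result = 9
p = 13  # -> p = 13
count = 21  # -> count = 21
result = result > p or (p > count and result < count)  # -> result = False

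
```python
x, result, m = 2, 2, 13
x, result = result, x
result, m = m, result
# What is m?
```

Trace (tracking m):
x, result, m = (2, 2, 13)  # -> x = 2, result = 2, m = 13
x, result = (result, x)  # -> x = 2, result = 2
result, m = (m, result)  # -> result = 13, m = 2

Answer: 2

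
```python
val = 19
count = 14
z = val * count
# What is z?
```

Trace (tracking z):
val = 19  # -> val = 19
count = 14  # -> count = 14
z = val * count  # -> z = 266

Answer: 266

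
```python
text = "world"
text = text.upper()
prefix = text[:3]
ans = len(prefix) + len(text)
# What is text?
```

Answer: 'WORLD'

Derivation:
Trace (tracking text):
text = 'world'  # -> text = 'world'
text = text.upper()  # -> text = 'WORLD'
prefix = text[:3]  # -> prefix = 'WOR'
ans = len(prefix) + len(text)  # -> ans = 8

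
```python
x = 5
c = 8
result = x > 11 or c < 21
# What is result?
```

Trace (tracking result):
x = 5  # -> x = 5
c = 8  # -> c = 8
result = x > 11 or c < 21  # -> result = True

Answer: True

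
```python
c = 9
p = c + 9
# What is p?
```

Answer: 18

Derivation:
Trace (tracking p):
c = 9  # -> c = 9
p = c + 9  # -> p = 18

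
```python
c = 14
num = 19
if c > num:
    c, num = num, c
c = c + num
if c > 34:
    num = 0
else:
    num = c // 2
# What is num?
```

Answer: 16

Derivation:
Trace (tracking num):
c = 14  # -> c = 14
num = 19  # -> num = 19
if c > num:  # condition is False
c = c + num  # -> c = 33
if c > 34:  # condition is False
else:
    num = c // 2  # -> num = 16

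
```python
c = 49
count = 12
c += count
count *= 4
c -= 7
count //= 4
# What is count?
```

Trace (tracking count):
c = 49  # -> c = 49
count = 12  # -> count = 12
c += count  # -> c = 61
count *= 4  # -> count = 48
c -= 7  # -> c = 54
count //= 4  # -> count = 12

Answer: 12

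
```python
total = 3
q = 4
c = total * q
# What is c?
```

Trace (tracking c):
total = 3  # -> total = 3
q = 4  # -> q = 4
c = total * q  # -> c = 12

Answer: 12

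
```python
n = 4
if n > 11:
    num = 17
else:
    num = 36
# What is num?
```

Answer: 36

Derivation:
Trace (tracking num):
n = 4  # -> n = 4
if n > 11:  # condition is False
else:
    num = 36  # -> num = 36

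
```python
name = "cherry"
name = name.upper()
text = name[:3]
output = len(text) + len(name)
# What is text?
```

Trace (tracking text):
name = 'cherry'  # -> name = 'cherry'
name = name.upper()  # -> name = 'CHERRY'
text = name[:3]  # -> text = 'CHE'
output = len(text) + len(name)  # -> output = 9

Answer: 'CHE'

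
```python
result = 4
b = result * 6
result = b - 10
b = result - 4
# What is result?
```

Answer: 14

Derivation:
Trace (tracking result):
result = 4  # -> result = 4
b = result * 6  # -> b = 24
result = b - 10  # -> result = 14
b = result - 4  # -> b = 10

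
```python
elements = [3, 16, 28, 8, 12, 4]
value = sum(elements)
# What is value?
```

Answer: 71

Derivation:
Trace (tracking value):
elements = [3, 16, 28, 8, 12, 4]  # -> elements = [3, 16, 28, 8, 12, 4]
value = sum(elements)  # -> value = 71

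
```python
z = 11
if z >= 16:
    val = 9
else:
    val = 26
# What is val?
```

Trace (tracking val):
z = 11  # -> z = 11
if z >= 16:  # condition is False
else:
    val = 26  # -> val = 26

Answer: 26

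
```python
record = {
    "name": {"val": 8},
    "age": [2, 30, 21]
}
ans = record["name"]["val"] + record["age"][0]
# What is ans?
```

Answer: 10

Derivation:
Trace (tracking ans):
record = {'name': {'val': 8}, 'age': [2, 30, 21]}  # -> record = {'name': {'val': 8}, 'age': [2, 30, 21]}
ans = record['name']['val'] + record['age'][0]  # -> ans = 10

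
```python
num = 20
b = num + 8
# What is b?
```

Trace (tracking b):
num = 20  # -> num = 20
b = num + 8  # -> b = 28

Answer: 28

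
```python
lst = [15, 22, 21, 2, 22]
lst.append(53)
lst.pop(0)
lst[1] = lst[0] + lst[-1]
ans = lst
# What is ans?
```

Trace (tracking ans):
lst = [15, 22, 21, 2, 22]  # -> lst = [15, 22, 21, 2, 22]
lst.append(53)  # -> lst = [15, 22, 21, 2, 22, 53]
lst.pop(0)  # -> lst = [22, 21, 2, 22, 53]
lst[1] = lst[0] + lst[-1]  # -> lst = [22, 75, 2, 22, 53]
ans = lst  # -> ans = [22, 75, 2, 22, 53]

Answer: [22, 75, 2, 22, 53]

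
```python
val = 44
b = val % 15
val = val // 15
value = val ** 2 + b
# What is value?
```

Answer: 18

Derivation:
Trace (tracking value):
val = 44  # -> val = 44
b = val % 15  # -> b = 14
val = val // 15  # -> val = 2
value = val ** 2 + b  # -> value = 18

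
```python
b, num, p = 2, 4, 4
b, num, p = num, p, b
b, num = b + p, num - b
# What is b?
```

Trace (tracking b):
b, num, p = (2, 4, 4)  # -> b = 2, num = 4, p = 4
b, num, p = (num, p, b)  # -> b = 4, num = 4, p = 2
b, num = (b + p, num - b)  # -> b = 6, num = 0

Answer: 6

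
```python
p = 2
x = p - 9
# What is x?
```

Answer: -7

Derivation:
Trace (tracking x):
p = 2  # -> p = 2
x = p - 9  # -> x = -7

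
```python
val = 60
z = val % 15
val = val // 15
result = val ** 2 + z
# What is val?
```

Trace (tracking val):
val = 60  # -> val = 60
z = val % 15  # -> z = 0
val = val // 15  # -> val = 4
result = val ** 2 + z  # -> result = 16

Answer: 4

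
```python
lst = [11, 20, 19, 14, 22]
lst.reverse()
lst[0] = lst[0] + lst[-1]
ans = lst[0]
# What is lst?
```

Answer: [33, 14, 19, 20, 11]

Derivation:
Trace (tracking lst):
lst = [11, 20, 19, 14, 22]  # -> lst = [11, 20, 19, 14, 22]
lst.reverse()  # -> lst = [22, 14, 19, 20, 11]
lst[0] = lst[0] + lst[-1]  # -> lst = [33, 14, 19, 20, 11]
ans = lst[0]  # -> ans = 33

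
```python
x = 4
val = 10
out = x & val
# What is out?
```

Answer: 0

Derivation:
Trace (tracking out):
x = 4  # -> x = 4
val = 10  # -> val = 10
out = x & val  # -> out = 0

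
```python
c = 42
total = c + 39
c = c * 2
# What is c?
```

Trace (tracking c):
c = 42  # -> c = 42
total = c + 39  # -> total = 81
c = c * 2  # -> c = 84

Answer: 84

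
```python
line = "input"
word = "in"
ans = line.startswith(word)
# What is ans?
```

Trace (tracking ans):
line = 'input'  # -> line = 'input'
word = 'in'  # -> word = 'in'
ans = line.startswith(word)  # -> ans = True

Answer: True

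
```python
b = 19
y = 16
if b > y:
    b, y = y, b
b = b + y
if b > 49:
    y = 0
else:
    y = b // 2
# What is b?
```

Answer: 35

Derivation:
Trace (tracking b):
b = 19  # -> b = 19
y = 16  # -> y = 16
if b > y:  # condition is True
    b, y = (y, b)  # -> b = 16, y = 19
b = b + y  # -> b = 35
if b > 49:  # condition is False
else:
    y = b // 2  # -> y = 17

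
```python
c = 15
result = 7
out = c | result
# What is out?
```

Answer: 15

Derivation:
Trace (tracking out):
c = 15  # -> c = 15
result = 7  # -> result = 7
out = c | result  # -> out = 15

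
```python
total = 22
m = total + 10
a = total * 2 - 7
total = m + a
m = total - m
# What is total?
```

Trace (tracking total):
total = 22  # -> total = 22
m = total + 10  # -> m = 32
a = total * 2 - 7  # -> a = 37
total = m + a  # -> total = 69
m = total - m  # -> m = 37

Answer: 69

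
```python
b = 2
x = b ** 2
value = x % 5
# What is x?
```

Trace (tracking x):
b = 2  # -> b = 2
x = b ** 2  # -> x = 4
value = x % 5  # -> value = 4

Answer: 4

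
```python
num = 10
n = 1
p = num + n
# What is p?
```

Answer: 11

Derivation:
Trace (tracking p):
num = 10  # -> num = 10
n = 1  # -> n = 1
p = num + n  # -> p = 11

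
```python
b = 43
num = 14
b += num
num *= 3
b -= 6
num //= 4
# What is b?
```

Answer: 51

Derivation:
Trace (tracking b):
b = 43  # -> b = 43
num = 14  # -> num = 14
b += num  # -> b = 57
num *= 3  # -> num = 42
b -= 6  # -> b = 51
num //= 4  # -> num = 10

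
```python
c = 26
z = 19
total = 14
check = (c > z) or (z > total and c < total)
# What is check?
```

Trace (tracking check):
c = 26  # -> c = 26
z = 19  # -> z = 19
total = 14  # -> total = 14
check = c > z or (z > total and c < total)  # -> check = True

Answer: True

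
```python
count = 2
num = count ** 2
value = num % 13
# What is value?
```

Answer: 4

Derivation:
Trace (tracking value):
count = 2  # -> count = 2
num = count ** 2  # -> num = 4
value = num % 13  # -> value = 4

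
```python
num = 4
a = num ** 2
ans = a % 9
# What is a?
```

Answer: 16

Derivation:
Trace (tracking a):
num = 4  # -> num = 4
a = num ** 2  # -> a = 16
ans = a % 9  # -> ans = 7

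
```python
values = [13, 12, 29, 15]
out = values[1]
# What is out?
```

Trace (tracking out):
values = [13, 12, 29, 15]  # -> values = [13, 12, 29, 15]
out = values[1]  # -> out = 12

Answer: 12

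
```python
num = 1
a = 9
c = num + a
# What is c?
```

Answer: 10

Derivation:
Trace (tracking c):
num = 1  # -> num = 1
a = 9  # -> a = 9
c = num + a  # -> c = 10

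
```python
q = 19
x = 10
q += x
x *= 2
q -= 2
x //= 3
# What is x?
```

Trace (tracking x):
q = 19  # -> q = 19
x = 10  # -> x = 10
q += x  # -> q = 29
x *= 2  # -> x = 20
q -= 2  # -> q = 27
x //= 3  # -> x = 6

Answer: 6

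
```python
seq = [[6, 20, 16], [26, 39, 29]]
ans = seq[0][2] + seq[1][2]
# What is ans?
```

Trace (tracking ans):
seq = [[6, 20, 16], [26, 39, 29]]  # -> seq = [[6, 20, 16], [26, 39, 29]]
ans = seq[0][2] + seq[1][2]  # -> ans = 45

Answer: 45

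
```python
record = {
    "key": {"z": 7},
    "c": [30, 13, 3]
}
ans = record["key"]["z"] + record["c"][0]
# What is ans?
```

Answer: 37

Derivation:
Trace (tracking ans):
record = {'key': {'z': 7}, 'c': [30, 13, 3]}  # -> record = {'key': {'z': 7}, 'c': [30, 13, 3]}
ans = record['key']['z'] + record['c'][0]  # -> ans = 37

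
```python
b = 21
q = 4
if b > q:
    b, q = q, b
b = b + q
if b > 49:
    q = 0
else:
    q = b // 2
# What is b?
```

Answer: 25

Derivation:
Trace (tracking b):
b = 21  # -> b = 21
q = 4  # -> q = 4
if b > q:  # condition is True
    b, q = (q, b)  # -> b = 4, q = 21
b = b + q  # -> b = 25
if b > 49:  # condition is False
else:
    q = b // 2  # -> q = 12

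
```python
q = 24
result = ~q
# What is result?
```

Trace (tracking result):
q = 24  # -> q = 24
result = ~q  # -> result = -25

Answer: -25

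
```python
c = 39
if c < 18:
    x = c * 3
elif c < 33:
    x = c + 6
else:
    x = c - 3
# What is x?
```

Answer: 36

Derivation:
Trace (tracking x):
c = 39  # -> c = 39
if c < 18:  # condition is False
elif c < 33:  # condition is False
else:
    x = c - 3  # -> x = 36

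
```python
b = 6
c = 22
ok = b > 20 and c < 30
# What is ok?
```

Answer: False

Derivation:
Trace (tracking ok):
b = 6  # -> b = 6
c = 22  # -> c = 22
ok = b > 20 and c < 30  # -> ok = False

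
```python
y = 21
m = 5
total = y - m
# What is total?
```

Trace (tracking total):
y = 21  # -> y = 21
m = 5  # -> m = 5
total = y - m  # -> total = 16

Answer: 16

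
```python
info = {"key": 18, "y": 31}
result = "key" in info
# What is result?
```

Trace (tracking result):
info = {'key': 18, 'y': 31}  # -> info = {'key': 18, 'y': 31}
result = 'key' in info  # -> result = True

Answer: True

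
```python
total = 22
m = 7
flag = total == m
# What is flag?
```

Trace (tracking flag):
total = 22  # -> total = 22
m = 7  # -> m = 7
flag = total == m  # -> flag = False

Answer: False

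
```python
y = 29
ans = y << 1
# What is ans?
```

Trace (tracking ans):
y = 29  # -> y = 29
ans = y << 1  # -> ans = 58

Answer: 58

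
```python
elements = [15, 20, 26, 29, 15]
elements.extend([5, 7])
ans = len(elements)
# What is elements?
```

Answer: [15, 20, 26, 29, 15, 5, 7]

Derivation:
Trace (tracking elements):
elements = [15, 20, 26, 29, 15]  # -> elements = [15, 20, 26, 29, 15]
elements.extend([5, 7])  # -> elements = [15, 20, 26, 29, 15, 5, 7]
ans = len(elements)  # -> ans = 7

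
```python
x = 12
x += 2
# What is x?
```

Answer: 14

Derivation:
Trace (tracking x):
x = 12  # -> x = 12
x += 2  # -> x = 14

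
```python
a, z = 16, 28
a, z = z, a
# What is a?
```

Trace (tracking a):
a, z = (16, 28)  # -> a = 16, z = 28
a, z = (z, a)  # -> a = 28, z = 16

Answer: 28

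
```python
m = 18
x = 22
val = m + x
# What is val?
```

Answer: 40

Derivation:
Trace (tracking val):
m = 18  # -> m = 18
x = 22  # -> x = 22
val = m + x  # -> val = 40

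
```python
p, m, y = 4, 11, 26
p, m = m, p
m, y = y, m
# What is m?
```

Trace (tracking m):
p, m, y = (4, 11, 26)  # -> p = 4, m = 11, y = 26
p, m = (m, p)  # -> p = 11, m = 4
m, y = (y, m)  # -> m = 26, y = 4

Answer: 26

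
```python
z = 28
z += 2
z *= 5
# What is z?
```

Answer: 150

Derivation:
Trace (tracking z):
z = 28  # -> z = 28
z += 2  # -> z = 30
z *= 5  # -> z = 150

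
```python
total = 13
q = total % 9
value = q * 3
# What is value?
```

Answer: 12

Derivation:
Trace (tracking value):
total = 13  # -> total = 13
q = total % 9  # -> q = 4
value = q * 3  # -> value = 12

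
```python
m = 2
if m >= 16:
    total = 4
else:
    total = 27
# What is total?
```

Answer: 27

Derivation:
Trace (tracking total):
m = 2  # -> m = 2
if m >= 16:  # condition is False
else:
    total = 27  # -> total = 27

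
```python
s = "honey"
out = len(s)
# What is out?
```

Answer: 5

Derivation:
Trace (tracking out):
s = 'honey'  # -> s = 'honey'
out = len(s)  # -> out = 5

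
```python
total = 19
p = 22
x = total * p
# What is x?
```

Answer: 418

Derivation:
Trace (tracking x):
total = 19  # -> total = 19
p = 22  # -> p = 22
x = total * p  # -> x = 418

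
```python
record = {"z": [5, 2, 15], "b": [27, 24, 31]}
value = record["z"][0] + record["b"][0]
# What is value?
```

Answer: 32

Derivation:
Trace (tracking value):
record = {'z': [5, 2, 15], 'b': [27, 24, 31]}  # -> record = {'z': [5, 2, 15], 'b': [27, 24, 31]}
value = record['z'][0] + record['b'][0]  # -> value = 32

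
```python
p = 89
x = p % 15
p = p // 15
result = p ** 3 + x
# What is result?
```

Answer: 139

Derivation:
Trace (tracking result):
p = 89  # -> p = 89
x = p % 15  # -> x = 14
p = p // 15  # -> p = 5
result = p ** 3 + x  # -> result = 139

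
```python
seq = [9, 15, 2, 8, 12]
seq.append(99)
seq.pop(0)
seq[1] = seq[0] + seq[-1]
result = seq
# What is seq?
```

Trace (tracking seq):
seq = [9, 15, 2, 8, 12]  # -> seq = [9, 15, 2, 8, 12]
seq.append(99)  # -> seq = [9, 15, 2, 8, 12, 99]
seq.pop(0)  # -> seq = [15, 2, 8, 12, 99]
seq[1] = seq[0] + seq[-1]  # -> seq = [15, 114, 8, 12, 99]
result = seq  # -> result = [15, 114, 8, 12, 99]

Answer: [15, 114, 8, 12, 99]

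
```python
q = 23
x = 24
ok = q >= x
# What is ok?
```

Trace (tracking ok):
q = 23  # -> q = 23
x = 24  # -> x = 24
ok = q >= x  # -> ok = False

Answer: False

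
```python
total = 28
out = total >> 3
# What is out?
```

Answer: 3

Derivation:
Trace (tracking out):
total = 28  # -> total = 28
out = total >> 3  # -> out = 3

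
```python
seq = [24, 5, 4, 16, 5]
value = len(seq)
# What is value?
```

Answer: 5

Derivation:
Trace (tracking value):
seq = [24, 5, 4, 16, 5]  # -> seq = [24, 5, 4, 16, 5]
value = len(seq)  # -> value = 5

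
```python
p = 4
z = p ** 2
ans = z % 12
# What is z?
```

Answer: 16

Derivation:
Trace (tracking z):
p = 4  # -> p = 4
z = p ** 2  # -> z = 16
ans = z % 12  # -> ans = 4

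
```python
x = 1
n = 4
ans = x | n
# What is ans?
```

Answer: 5

Derivation:
Trace (tracking ans):
x = 1  # -> x = 1
n = 4  # -> n = 4
ans = x | n  # -> ans = 5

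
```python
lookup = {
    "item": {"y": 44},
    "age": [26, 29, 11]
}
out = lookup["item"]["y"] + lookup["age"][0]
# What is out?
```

Answer: 70

Derivation:
Trace (tracking out):
lookup = {'item': {'y': 44}, 'age': [26, 29, 11]}  # -> lookup = {'item': {'y': 44}, 'age': [26, 29, 11]}
out = lookup['item']['y'] + lookup['age'][0]  # -> out = 70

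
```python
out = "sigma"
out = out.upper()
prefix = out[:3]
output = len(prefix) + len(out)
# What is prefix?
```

Answer: 'SIG'

Derivation:
Trace (tracking prefix):
out = 'sigma'  # -> out = 'sigma'
out = out.upper()  # -> out = 'SIGMA'
prefix = out[:3]  # -> prefix = 'SIG'
output = len(prefix) + len(out)  # -> output = 8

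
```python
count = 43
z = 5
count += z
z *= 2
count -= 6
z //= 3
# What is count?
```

Answer: 42

Derivation:
Trace (tracking count):
count = 43  # -> count = 43
z = 5  # -> z = 5
count += z  # -> count = 48
z *= 2  # -> z = 10
count -= 6  # -> count = 42
z //= 3  # -> z = 3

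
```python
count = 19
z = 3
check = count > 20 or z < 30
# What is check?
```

Answer: True

Derivation:
Trace (tracking check):
count = 19  # -> count = 19
z = 3  # -> z = 3
check = count > 20 or z < 30  # -> check = True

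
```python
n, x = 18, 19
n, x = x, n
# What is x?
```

Answer: 18

Derivation:
Trace (tracking x):
n, x = (18, 19)  # -> n = 18, x = 19
n, x = (x, n)  # -> n = 19, x = 18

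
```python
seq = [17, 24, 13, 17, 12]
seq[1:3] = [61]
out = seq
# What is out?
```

Trace (tracking out):
seq = [17, 24, 13, 17, 12]  # -> seq = [17, 24, 13, 17, 12]
seq[1:3] = [61]  # -> seq = [17, 61, 17, 12]
out = seq  # -> out = [17, 61, 17, 12]

Answer: [17, 61, 17, 12]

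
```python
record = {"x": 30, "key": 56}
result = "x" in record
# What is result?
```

Trace (tracking result):
record = {'x': 30, 'key': 56}  # -> record = {'x': 30, 'key': 56}
result = 'x' in record  # -> result = True

Answer: True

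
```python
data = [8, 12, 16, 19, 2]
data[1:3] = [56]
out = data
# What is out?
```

Answer: [8, 56, 19, 2]

Derivation:
Trace (tracking out):
data = [8, 12, 16, 19, 2]  # -> data = [8, 12, 16, 19, 2]
data[1:3] = [56]  # -> data = [8, 56, 19, 2]
out = data  # -> out = [8, 56, 19, 2]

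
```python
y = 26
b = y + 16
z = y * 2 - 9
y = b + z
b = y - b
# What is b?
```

Trace (tracking b):
y = 26  # -> y = 26
b = y + 16  # -> b = 42
z = y * 2 - 9  # -> z = 43
y = b + z  # -> y = 85
b = y - b  # -> b = 43

Answer: 43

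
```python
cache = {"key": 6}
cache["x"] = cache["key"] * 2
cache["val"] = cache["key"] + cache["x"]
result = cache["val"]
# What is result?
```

Answer: 18

Derivation:
Trace (tracking result):
cache = {'key': 6}  # -> cache = {'key': 6}
cache['x'] = cache['key'] * 2  # -> cache = {'key': 6, 'x': 12}
cache['val'] = cache['key'] + cache['x']  # -> cache = {'key': 6, 'x': 12, 'val': 18}
result = cache['val']  # -> result = 18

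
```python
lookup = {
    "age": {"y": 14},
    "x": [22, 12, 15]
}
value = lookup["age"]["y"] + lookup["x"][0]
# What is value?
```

Trace (tracking value):
lookup = {'age': {'y': 14}, 'x': [22, 12, 15]}  # -> lookup = {'age': {'y': 14}, 'x': [22, 12, 15]}
value = lookup['age']['y'] + lookup['x'][0]  # -> value = 36

Answer: 36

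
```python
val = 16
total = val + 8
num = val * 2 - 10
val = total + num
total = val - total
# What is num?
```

Answer: 22

Derivation:
Trace (tracking num):
val = 16  # -> val = 16
total = val + 8  # -> total = 24
num = val * 2 - 10  # -> num = 22
val = total + num  # -> val = 46
total = val - total  # -> total = 22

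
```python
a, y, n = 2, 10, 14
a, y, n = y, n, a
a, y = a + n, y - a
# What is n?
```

Answer: 2

Derivation:
Trace (tracking n):
a, y, n = (2, 10, 14)  # -> a = 2, y = 10, n = 14
a, y, n = (y, n, a)  # -> a = 10, y = 14, n = 2
a, y = (a + n, y - a)  # -> a = 12, y = 4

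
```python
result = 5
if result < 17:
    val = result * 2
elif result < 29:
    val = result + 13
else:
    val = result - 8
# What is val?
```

Trace (tracking val):
result = 5  # -> result = 5
if result < 17:  # condition is True
    val = result * 2  # -> val = 10

Answer: 10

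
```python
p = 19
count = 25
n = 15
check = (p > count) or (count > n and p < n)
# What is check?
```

Trace (tracking check):
p = 19  # -> p = 19
count = 25  # -> count = 25
n = 15  # -> n = 15
check = p > count or (count > n and p < n)  # -> check = False

Answer: False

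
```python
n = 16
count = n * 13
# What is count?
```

Trace (tracking count):
n = 16  # -> n = 16
count = n * 13  # -> count = 208

Answer: 208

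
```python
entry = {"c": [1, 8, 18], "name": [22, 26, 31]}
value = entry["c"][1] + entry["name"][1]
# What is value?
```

Trace (tracking value):
entry = {'c': [1, 8, 18], 'name': [22, 26, 31]}  # -> entry = {'c': [1, 8, 18], 'name': [22, 26, 31]}
value = entry['c'][1] + entry['name'][1]  # -> value = 34

Answer: 34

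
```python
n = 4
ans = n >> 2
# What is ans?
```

Trace (tracking ans):
n = 4  # -> n = 4
ans = n >> 2  # -> ans = 1

Answer: 1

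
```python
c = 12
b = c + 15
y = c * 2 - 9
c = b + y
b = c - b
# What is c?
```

Answer: 42

Derivation:
Trace (tracking c):
c = 12  # -> c = 12
b = c + 15  # -> b = 27
y = c * 2 - 9  # -> y = 15
c = b + y  # -> c = 42
b = c - b  # -> b = 15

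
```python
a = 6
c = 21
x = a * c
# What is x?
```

Trace (tracking x):
a = 6  # -> a = 6
c = 21  # -> c = 21
x = a * c  # -> x = 126

Answer: 126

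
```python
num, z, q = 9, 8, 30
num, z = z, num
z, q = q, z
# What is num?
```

Trace (tracking num):
num, z, q = (9, 8, 30)  # -> num = 9, z = 8, q = 30
num, z = (z, num)  # -> num = 8, z = 9
z, q = (q, z)  # -> z = 30, q = 9

Answer: 8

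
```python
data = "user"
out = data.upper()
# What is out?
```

Trace (tracking out):
data = 'user'  # -> data = 'user'
out = data.upper()  # -> out = 'USER'

Answer: 'USER'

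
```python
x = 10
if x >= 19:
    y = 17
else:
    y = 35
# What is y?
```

Trace (tracking y):
x = 10  # -> x = 10
if x >= 19:  # condition is False
else:
    y = 35  # -> y = 35

Answer: 35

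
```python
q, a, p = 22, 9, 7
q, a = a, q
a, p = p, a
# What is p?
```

Trace (tracking p):
q, a, p = (22, 9, 7)  # -> q = 22, a = 9, p = 7
q, a = (a, q)  # -> q = 9, a = 22
a, p = (p, a)  # -> a = 7, p = 22

Answer: 22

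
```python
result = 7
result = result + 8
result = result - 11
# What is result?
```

Trace (tracking result):
result = 7  # -> result = 7
result = result + 8  # -> result = 15
result = result - 11  # -> result = 4

Answer: 4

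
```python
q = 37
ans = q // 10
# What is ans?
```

Answer: 3

Derivation:
Trace (tracking ans):
q = 37  # -> q = 37
ans = q // 10  # -> ans = 3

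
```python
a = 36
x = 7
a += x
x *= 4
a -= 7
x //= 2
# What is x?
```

Trace (tracking x):
a = 36  # -> a = 36
x = 7  # -> x = 7
a += x  # -> a = 43
x *= 4  # -> x = 28
a -= 7  # -> a = 36
x //= 2  # -> x = 14

Answer: 14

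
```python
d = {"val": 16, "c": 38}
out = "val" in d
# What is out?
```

Trace (tracking out):
d = {'val': 16, 'c': 38}  # -> d = {'val': 16, 'c': 38}
out = 'val' in d  # -> out = True

Answer: True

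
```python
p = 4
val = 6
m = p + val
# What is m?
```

Trace (tracking m):
p = 4  # -> p = 4
val = 6  # -> val = 6
m = p + val  # -> m = 10

Answer: 10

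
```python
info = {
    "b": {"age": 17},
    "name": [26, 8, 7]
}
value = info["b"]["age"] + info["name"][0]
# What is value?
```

Answer: 43

Derivation:
Trace (tracking value):
info = {'b': {'age': 17}, 'name': [26, 8, 7]}  # -> info = {'b': {'age': 17}, 'name': [26, 8, 7]}
value = info['b']['age'] + info['name'][0]  # -> value = 43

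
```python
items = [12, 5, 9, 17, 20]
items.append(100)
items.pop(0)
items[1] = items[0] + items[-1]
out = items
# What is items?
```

Answer: [5, 105, 17, 20, 100]

Derivation:
Trace (tracking items):
items = [12, 5, 9, 17, 20]  # -> items = [12, 5, 9, 17, 20]
items.append(100)  # -> items = [12, 5, 9, 17, 20, 100]
items.pop(0)  # -> items = [5, 9, 17, 20, 100]
items[1] = items[0] + items[-1]  # -> items = [5, 105, 17, 20, 100]
out = items  # -> out = [5, 105, 17, 20, 100]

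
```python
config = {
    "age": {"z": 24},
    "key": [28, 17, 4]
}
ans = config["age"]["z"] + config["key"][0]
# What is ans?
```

Answer: 52

Derivation:
Trace (tracking ans):
config = {'age': {'z': 24}, 'key': [28, 17, 4]}  # -> config = {'age': {'z': 24}, 'key': [28, 17, 4]}
ans = config['age']['z'] + config['key'][0]  # -> ans = 52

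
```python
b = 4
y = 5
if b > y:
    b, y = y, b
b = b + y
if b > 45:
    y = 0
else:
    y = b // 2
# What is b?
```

Answer: 9

Derivation:
Trace (tracking b):
b = 4  # -> b = 4
y = 5  # -> y = 5
if b > y:  # condition is False
b = b + y  # -> b = 9
if b > 45:  # condition is False
else:
    y = b // 2  # -> y = 4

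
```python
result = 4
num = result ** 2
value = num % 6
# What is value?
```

Trace (tracking value):
result = 4  # -> result = 4
num = result ** 2  # -> num = 16
value = num % 6  # -> value = 4

Answer: 4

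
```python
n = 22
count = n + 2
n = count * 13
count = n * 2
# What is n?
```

Trace (tracking n):
n = 22  # -> n = 22
count = n + 2  # -> count = 24
n = count * 13  # -> n = 312
count = n * 2  # -> count = 624

Answer: 312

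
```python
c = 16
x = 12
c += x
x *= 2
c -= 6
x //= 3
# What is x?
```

Answer: 8

Derivation:
Trace (tracking x):
c = 16  # -> c = 16
x = 12  # -> x = 12
c += x  # -> c = 28
x *= 2  # -> x = 24
c -= 6  # -> c = 22
x //= 3  # -> x = 8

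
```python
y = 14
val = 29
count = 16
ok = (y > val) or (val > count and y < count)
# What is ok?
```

Trace (tracking ok):
y = 14  # -> y = 14
val = 29  # -> val = 29
count = 16  # -> count = 16
ok = y > val or (val > count and y < count)  # -> ok = True

Answer: True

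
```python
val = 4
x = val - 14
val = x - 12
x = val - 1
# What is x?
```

Answer: -23

Derivation:
Trace (tracking x):
val = 4  # -> val = 4
x = val - 14  # -> x = -10
val = x - 12  # -> val = -22
x = val - 1  # -> x = -23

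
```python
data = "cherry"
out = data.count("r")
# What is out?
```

Answer: 2

Derivation:
Trace (tracking out):
data = 'cherry'  # -> data = 'cherry'
out = data.count('r')  # -> out = 2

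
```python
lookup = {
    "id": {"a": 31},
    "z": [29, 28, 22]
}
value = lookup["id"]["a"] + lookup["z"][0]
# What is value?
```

Trace (tracking value):
lookup = {'id': {'a': 31}, 'z': [29, 28, 22]}  # -> lookup = {'id': {'a': 31}, 'z': [29, 28, 22]}
value = lookup['id']['a'] + lookup['z'][0]  # -> value = 60

Answer: 60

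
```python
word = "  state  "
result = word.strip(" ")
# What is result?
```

Answer: 'state'

Derivation:
Trace (tracking result):
word = '  state  '  # -> word = '  state  '
result = word.strip(' ')  # -> result = 'state'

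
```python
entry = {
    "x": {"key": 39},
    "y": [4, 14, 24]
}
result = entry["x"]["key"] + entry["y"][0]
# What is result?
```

Trace (tracking result):
entry = {'x': {'key': 39}, 'y': [4, 14, 24]}  # -> entry = {'x': {'key': 39}, 'y': [4, 14, 24]}
result = entry['x']['key'] + entry['y'][0]  # -> result = 43

Answer: 43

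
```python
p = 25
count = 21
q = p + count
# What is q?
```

Trace (tracking q):
p = 25  # -> p = 25
count = 21  # -> count = 21
q = p + count  # -> q = 46

Answer: 46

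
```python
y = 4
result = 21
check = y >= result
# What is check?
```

Trace (tracking check):
y = 4  # -> y = 4
result = 21  # -> result = 21
check = y >= result  # -> check = False

Answer: False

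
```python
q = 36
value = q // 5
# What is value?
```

Trace (tracking value):
q = 36  # -> q = 36
value = q // 5  # -> value = 7

Answer: 7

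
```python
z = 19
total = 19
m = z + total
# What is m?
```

Answer: 38

Derivation:
Trace (tracking m):
z = 19  # -> z = 19
total = 19  # -> total = 19
m = z + total  # -> m = 38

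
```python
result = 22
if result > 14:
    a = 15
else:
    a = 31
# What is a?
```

Answer: 15

Derivation:
Trace (tracking a):
result = 22  # -> result = 22
if result > 14:  # condition is True
    a = 15  # -> a = 15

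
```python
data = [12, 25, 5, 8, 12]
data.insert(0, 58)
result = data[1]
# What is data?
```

Trace (tracking data):
data = [12, 25, 5, 8, 12]  # -> data = [12, 25, 5, 8, 12]
data.insert(0, 58)  # -> data = [58, 12, 25, 5, 8, 12]
result = data[1]  # -> result = 12

Answer: [58, 12, 25, 5, 8, 12]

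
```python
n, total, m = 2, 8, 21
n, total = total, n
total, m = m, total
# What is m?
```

Answer: 2

Derivation:
Trace (tracking m):
n, total, m = (2, 8, 21)  # -> n = 2, total = 8, m = 21
n, total = (total, n)  # -> n = 8, total = 2
total, m = (m, total)  # -> total = 21, m = 2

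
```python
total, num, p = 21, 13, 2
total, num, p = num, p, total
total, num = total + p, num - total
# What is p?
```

Answer: 21

Derivation:
Trace (tracking p):
total, num, p = (21, 13, 2)  # -> total = 21, num = 13, p = 2
total, num, p = (num, p, total)  # -> total = 13, num = 2, p = 21
total, num = (total + p, num - total)  # -> total = 34, num = -11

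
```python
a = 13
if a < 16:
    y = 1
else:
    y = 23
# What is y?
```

Answer: 1

Derivation:
Trace (tracking y):
a = 13  # -> a = 13
if a < 16:  # condition is True
    y = 1  # -> y = 1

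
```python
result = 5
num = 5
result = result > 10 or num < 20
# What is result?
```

Answer: True

Derivation:
Trace (tracking result):
result = 5  # -> result = 5
num = 5  # -> num = 5
result = result > 10 or num < 20  # -> result = True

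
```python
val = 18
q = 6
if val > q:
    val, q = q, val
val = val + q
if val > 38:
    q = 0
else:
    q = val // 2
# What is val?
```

Answer: 24

Derivation:
Trace (tracking val):
val = 18  # -> val = 18
q = 6  # -> q = 6
if val > q:  # condition is True
    val, q = (q, val)  # -> val = 6, q = 18
val = val + q  # -> val = 24
if val > 38:  # condition is False
else:
    q = val // 2  # -> q = 12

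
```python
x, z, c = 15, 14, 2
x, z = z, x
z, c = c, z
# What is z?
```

Trace (tracking z):
x, z, c = (15, 14, 2)  # -> x = 15, z = 14, c = 2
x, z = (z, x)  # -> x = 14, z = 15
z, c = (c, z)  # -> z = 2, c = 15

Answer: 2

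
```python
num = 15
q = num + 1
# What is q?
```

Trace (tracking q):
num = 15  # -> num = 15
q = num + 1  # -> q = 16

Answer: 16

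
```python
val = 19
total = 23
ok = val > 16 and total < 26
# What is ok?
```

Answer: True

Derivation:
Trace (tracking ok):
val = 19  # -> val = 19
total = 23  # -> total = 23
ok = val > 16 and total < 26  # -> ok = True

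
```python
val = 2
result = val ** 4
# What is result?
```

Answer: 16

Derivation:
Trace (tracking result):
val = 2  # -> val = 2
result = val ** 4  # -> result = 16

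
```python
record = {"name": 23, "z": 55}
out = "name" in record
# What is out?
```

Trace (tracking out):
record = {'name': 23, 'z': 55}  # -> record = {'name': 23, 'z': 55}
out = 'name' in record  # -> out = True

Answer: True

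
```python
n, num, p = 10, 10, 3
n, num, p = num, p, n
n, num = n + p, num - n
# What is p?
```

Answer: 10

Derivation:
Trace (tracking p):
n, num, p = (10, 10, 3)  # -> n = 10, num = 10, p = 3
n, num, p = (num, p, n)  # -> n = 10, num = 3, p = 10
n, num = (n + p, num - n)  # -> n = 20, num = -7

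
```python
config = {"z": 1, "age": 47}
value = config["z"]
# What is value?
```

Answer: 1

Derivation:
Trace (tracking value):
config = {'z': 1, 'age': 47}  # -> config = {'z': 1, 'age': 47}
value = config['z']  # -> value = 1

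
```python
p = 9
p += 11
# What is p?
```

Trace (tracking p):
p = 9  # -> p = 9
p += 11  # -> p = 20

Answer: 20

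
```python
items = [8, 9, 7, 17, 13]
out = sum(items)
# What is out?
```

Trace (tracking out):
items = [8, 9, 7, 17, 13]  # -> items = [8, 9, 7, 17, 13]
out = sum(items)  # -> out = 54

Answer: 54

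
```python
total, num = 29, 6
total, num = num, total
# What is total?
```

Answer: 6

Derivation:
Trace (tracking total):
total, num = (29, 6)  # -> total = 29, num = 6
total, num = (num, total)  # -> total = 6, num = 29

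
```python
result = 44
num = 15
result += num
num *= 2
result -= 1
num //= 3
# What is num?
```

Trace (tracking num):
result = 44  # -> result = 44
num = 15  # -> num = 15
result += num  # -> result = 59
num *= 2  # -> num = 30
result -= 1  # -> result = 58
num //= 3  # -> num = 10

Answer: 10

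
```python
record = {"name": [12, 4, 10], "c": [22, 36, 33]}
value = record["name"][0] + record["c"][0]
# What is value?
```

Trace (tracking value):
record = {'name': [12, 4, 10], 'c': [22, 36, 33]}  # -> record = {'name': [12, 4, 10], 'c': [22, 36, 33]}
value = record['name'][0] + record['c'][0]  # -> value = 34

Answer: 34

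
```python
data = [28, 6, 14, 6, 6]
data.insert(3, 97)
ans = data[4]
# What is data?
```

Trace (tracking data):
data = [28, 6, 14, 6, 6]  # -> data = [28, 6, 14, 6, 6]
data.insert(3, 97)  # -> data = [28, 6, 14, 97, 6, 6]
ans = data[4]  # -> ans = 6

Answer: [28, 6, 14, 97, 6, 6]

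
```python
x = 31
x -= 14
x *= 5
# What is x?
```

Answer: 85

Derivation:
Trace (tracking x):
x = 31  # -> x = 31
x -= 14  # -> x = 17
x *= 5  # -> x = 85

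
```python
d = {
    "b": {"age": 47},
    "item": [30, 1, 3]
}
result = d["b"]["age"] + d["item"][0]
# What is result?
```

Trace (tracking result):
d = {'b': {'age': 47}, 'item': [30, 1, 3]}  # -> d = {'b': {'age': 47}, 'item': [30, 1, 3]}
result = d['b']['age'] + d['item'][0]  # -> result = 77

Answer: 77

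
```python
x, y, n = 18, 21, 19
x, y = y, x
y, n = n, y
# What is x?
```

Answer: 21

Derivation:
Trace (tracking x):
x, y, n = (18, 21, 19)  # -> x = 18, y = 21, n = 19
x, y = (y, x)  # -> x = 21, y = 18
y, n = (n, y)  # -> y = 19, n = 18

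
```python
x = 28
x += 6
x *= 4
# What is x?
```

Answer: 136

Derivation:
Trace (tracking x):
x = 28  # -> x = 28
x += 6  # -> x = 34
x *= 4  # -> x = 136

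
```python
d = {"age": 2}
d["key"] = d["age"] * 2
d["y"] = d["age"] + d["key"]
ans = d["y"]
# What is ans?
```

Answer: 6

Derivation:
Trace (tracking ans):
d = {'age': 2}  # -> d = {'age': 2}
d['key'] = d['age'] * 2  # -> d = {'age': 2, 'key': 4}
d['y'] = d['age'] + d['key']  # -> d = {'age': 2, 'key': 4, 'y': 6}
ans = d['y']  # -> ans = 6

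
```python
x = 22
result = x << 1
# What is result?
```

Trace (tracking result):
x = 22  # -> x = 22
result = x << 1  # -> result = 44

Answer: 44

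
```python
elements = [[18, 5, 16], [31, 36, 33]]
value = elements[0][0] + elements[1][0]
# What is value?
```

Answer: 49

Derivation:
Trace (tracking value):
elements = [[18, 5, 16], [31, 36, 33]]  # -> elements = [[18, 5, 16], [31, 36, 33]]
value = elements[0][0] + elements[1][0]  # -> value = 49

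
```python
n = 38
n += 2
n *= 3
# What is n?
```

Trace (tracking n):
n = 38  # -> n = 38
n += 2  # -> n = 40
n *= 3  # -> n = 120

Answer: 120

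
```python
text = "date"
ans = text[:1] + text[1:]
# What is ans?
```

Trace (tracking ans):
text = 'date'  # -> text = 'date'
ans = text[:1] + text[1:]  # -> ans = 'date'

Answer: 'date'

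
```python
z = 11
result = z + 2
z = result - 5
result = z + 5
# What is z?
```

Answer: 8

Derivation:
Trace (tracking z):
z = 11  # -> z = 11
result = z + 2  # -> result = 13
z = result - 5  # -> z = 8
result = z + 5  # -> result = 13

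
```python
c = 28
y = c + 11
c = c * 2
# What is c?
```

Trace (tracking c):
c = 28  # -> c = 28
y = c + 11  # -> y = 39
c = c * 2  # -> c = 56

Answer: 56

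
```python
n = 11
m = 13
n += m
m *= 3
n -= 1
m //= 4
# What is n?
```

Trace (tracking n):
n = 11  # -> n = 11
m = 13  # -> m = 13
n += m  # -> n = 24
m *= 3  # -> m = 39
n -= 1  # -> n = 23
m //= 4  # -> m = 9

Answer: 23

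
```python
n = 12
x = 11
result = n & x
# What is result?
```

Trace (tracking result):
n = 12  # -> n = 12
x = 11  # -> x = 11
result = n & x  # -> result = 8

Answer: 8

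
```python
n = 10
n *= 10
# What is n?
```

Trace (tracking n):
n = 10  # -> n = 10
n *= 10  # -> n = 100

Answer: 100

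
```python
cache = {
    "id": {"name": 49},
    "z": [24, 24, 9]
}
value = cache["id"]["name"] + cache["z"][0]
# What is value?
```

Answer: 73

Derivation:
Trace (tracking value):
cache = {'id': {'name': 49}, 'z': [24, 24, 9]}  # -> cache = {'id': {'name': 49}, 'z': [24, 24, 9]}
value = cache['id']['name'] + cache['z'][0]  # -> value = 73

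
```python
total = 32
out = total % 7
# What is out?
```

Trace (tracking out):
total = 32  # -> total = 32
out = total % 7  # -> out = 4

Answer: 4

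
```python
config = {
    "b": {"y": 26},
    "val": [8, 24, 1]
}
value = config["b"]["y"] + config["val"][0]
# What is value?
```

Answer: 34

Derivation:
Trace (tracking value):
config = {'b': {'y': 26}, 'val': [8, 24, 1]}  # -> config = {'b': {'y': 26}, 'val': [8, 24, 1]}
value = config['b']['y'] + config['val'][0]  # -> value = 34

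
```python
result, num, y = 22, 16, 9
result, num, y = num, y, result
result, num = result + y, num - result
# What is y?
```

Answer: 22

Derivation:
Trace (tracking y):
result, num, y = (22, 16, 9)  # -> result = 22, num = 16, y = 9
result, num, y = (num, y, result)  # -> result = 16, num = 9, y = 22
result, num = (result + y, num - result)  # -> result = 38, num = -7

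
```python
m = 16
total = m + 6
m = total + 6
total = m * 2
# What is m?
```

Answer: 28

Derivation:
Trace (tracking m):
m = 16  # -> m = 16
total = m + 6  # -> total = 22
m = total + 6  # -> m = 28
total = m * 2  # -> total = 56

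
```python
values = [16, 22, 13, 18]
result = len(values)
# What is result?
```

Trace (tracking result):
values = [16, 22, 13, 18]  # -> values = [16, 22, 13, 18]
result = len(values)  # -> result = 4

Answer: 4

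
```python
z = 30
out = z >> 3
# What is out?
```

Trace (tracking out):
z = 30  # -> z = 30
out = z >> 3  # -> out = 3

Answer: 3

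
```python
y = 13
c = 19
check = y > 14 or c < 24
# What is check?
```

Answer: True

Derivation:
Trace (tracking check):
y = 13  # -> y = 13
c = 19  # -> c = 19
check = y > 14 or c < 24  # -> check = True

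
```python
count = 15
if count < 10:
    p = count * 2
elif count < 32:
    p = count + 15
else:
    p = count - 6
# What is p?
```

Trace (tracking p):
count = 15  # -> count = 15
if count < 10:  # condition is False
elif count < 32:  # condition is True
    p = count + 15  # -> p = 30

Answer: 30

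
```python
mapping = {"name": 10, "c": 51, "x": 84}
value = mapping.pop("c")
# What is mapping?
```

Answer: {'name': 10, 'x': 84}

Derivation:
Trace (tracking mapping):
mapping = {'name': 10, 'c': 51, 'x': 84}  # -> mapping = {'name': 10, 'c': 51, 'x': 84}
value = mapping.pop('c')  # -> value = 51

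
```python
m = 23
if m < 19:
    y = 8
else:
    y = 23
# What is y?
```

Answer: 23

Derivation:
Trace (tracking y):
m = 23  # -> m = 23
if m < 19:  # condition is False
else:
    y = 23  # -> y = 23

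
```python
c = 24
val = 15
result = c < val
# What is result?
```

Answer: False

Derivation:
Trace (tracking result):
c = 24  # -> c = 24
val = 15  # -> val = 15
result = c < val  # -> result = False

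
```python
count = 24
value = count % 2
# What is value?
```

Answer: 0

Derivation:
Trace (tracking value):
count = 24  # -> count = 24
value = count % 2  # -> value = 0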